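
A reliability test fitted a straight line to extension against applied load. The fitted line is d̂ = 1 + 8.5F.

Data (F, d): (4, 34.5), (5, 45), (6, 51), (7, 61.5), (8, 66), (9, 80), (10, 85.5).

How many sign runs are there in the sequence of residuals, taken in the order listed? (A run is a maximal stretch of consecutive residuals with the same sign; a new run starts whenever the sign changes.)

7 runs

F=4: d̂ = 1 + 8.5·4 = 35; e = 34.5 − 35 = -0.5
F=5: d̂ = 1 + 8.5·5 = 43.5; e = 45 − 43.5 = 1.5
F=6: d̂ = 1 + 8.5·6 = 52; e = 51 − 52 = -1
F=7: d̂ = 1 + 8.5·7 = 60.5; e = 61.5 − 60.5 = 1
F=8: d̂ = 1 + 8.5·8 = 69; e = 66 − 69 = -3
F=9: d̂ = 1 + 8.5·9 = 77.5; e = 80 − 77.5 = 2.5
F=10: d̂ = 1 + 8.5·10 = 86; e = 85.5 − 86 = -0.5
Signs: − + − + − + −
Runs: −×1, +×1, −×1, +×1, −×1, +×1, −×1 → 7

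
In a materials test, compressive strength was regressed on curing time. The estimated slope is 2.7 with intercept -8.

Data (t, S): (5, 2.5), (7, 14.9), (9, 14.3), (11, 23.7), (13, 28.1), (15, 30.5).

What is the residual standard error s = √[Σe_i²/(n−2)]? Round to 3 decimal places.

t=5: ŷ = -8 + 2.7·5 = 5.5; e = 2.5 − 5.5 = -3
t=7: ŷ = -8 + 2.7·7 = 10.9; e = 14.9 − 10.9 = 4
t=9: ŷ = -8 + 2.7·9 = 16.3; e = 14.3 − 16.3 = -2
t=11: ŷ = -8 + 2.7·11 = 21.7; e = 23.7 − 21.7 = 2
t=13: ŷ = -8 + 2.7·13 = 27.1; e = 28.1 − 27.1 = 1
t=15: ŷ = -8 + 2.7·15 = 32.5; e = 30.5 − 32.5 = -2
SSE = 9 + 16 + 4 + 4 + 1 + 4 = 38
s = √(38/4) = √9.5 ≈ 3.082

s = 3.082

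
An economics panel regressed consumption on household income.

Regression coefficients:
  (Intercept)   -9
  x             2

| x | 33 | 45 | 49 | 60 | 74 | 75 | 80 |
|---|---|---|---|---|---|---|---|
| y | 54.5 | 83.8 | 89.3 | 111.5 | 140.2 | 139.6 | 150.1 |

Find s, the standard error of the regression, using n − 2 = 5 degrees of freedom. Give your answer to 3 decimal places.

x=33: ŷ = -9 + 2·33 = 57; e = 54.5 − 57 = -2.5
x=45: ŷ = -9 + 2·45 = 81; e = 83.8 − 81 = 2.8
x=49: ŷ = -9 + 2·49 = 89; e = 89.3 − 89 = 0.3
x=60: ŷ = -9 + 2·60 = 111; e = 111.5 − 111 = 0.5
x=74: ŷ = -9 + 2·74 = 139; e = 140.2 − 139 = 1.2
x=75: ŷ = -9 + 2·75 = 141; e = 139.6 − 141 = -1.4
x=80: ŷ = -9 + 2·80 = 151; e = 150.1 − 151 = -0.9
SSE = 6.25 + 7.84 + 0.09 + 0.25 + 1.44 + 1.96 + 0.81 = 18.64
s = √(18.64/5) = √3.728 ≈ 1.931

s = 1.931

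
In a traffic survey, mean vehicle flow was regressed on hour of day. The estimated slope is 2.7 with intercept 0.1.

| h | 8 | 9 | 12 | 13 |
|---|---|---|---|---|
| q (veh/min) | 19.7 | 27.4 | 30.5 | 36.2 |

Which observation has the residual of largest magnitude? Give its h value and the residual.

h=8: q̂ = 0.1 + 2.7·8 = 21.7; e = 19.7 − 21.7 = -2
h=9: q̂ = 0.1 + 2.7·9 = 24.4; e = 27.4 − 24.4 = 3
h=12: q̂ = 0.1 + 2.7·12 = 32.5; e = 30.5 − 32.5 = -2
h=13: q̂ = 0.1 + 2.7·13 = 35.2; e = 36.2 − 35.2 = 1
Largest |e| is 3 at h = 9, residual 3.

h = 9, e = 3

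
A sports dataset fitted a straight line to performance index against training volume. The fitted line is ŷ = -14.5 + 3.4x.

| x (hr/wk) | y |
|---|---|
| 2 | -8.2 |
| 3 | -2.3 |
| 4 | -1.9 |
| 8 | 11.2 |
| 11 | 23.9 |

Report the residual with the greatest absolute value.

x=2: ŷ = -14.5 + 3.4·2 = -7.7; e = -8.2 − (-7.7) = -0.5
x=3: ŷ = -14.5 + 3.4·3 = -4.3; e = -2.3 − (-4.3) = 2
x=4: ŷ = -14.5 + 3.4·4 = -0.9; e = -1.9 − (-0.9) = -1
x=8: ŷ = -14.5 + 3.4·8 = 12.7; e = 11.2 − 12.7 = -1.5
x=11: ŷ = -14.5 + 3.4·11 = 22.9; e = 23.9 − 22.9 = 1
Largest |e| is 2 at x = 3, residual 2.

e = 2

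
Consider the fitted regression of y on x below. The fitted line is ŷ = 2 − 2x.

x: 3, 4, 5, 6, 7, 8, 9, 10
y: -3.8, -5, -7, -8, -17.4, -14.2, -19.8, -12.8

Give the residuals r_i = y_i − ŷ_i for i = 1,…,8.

x=3: ŷ = 2 − 2·3 = -4; r = -3.8 − (-4) = 0.2
x=4: ŷ = 2 − 2·4 = -6; r = -5 − (-6) = 1
x=5: ŷ = 2 − 2·5 = -8; r = -7 − (-8) = 1
x=6: ŷ = 2 − 2·6 = -10; r = -8 − (-10) = 2
x=7: ŷ = 2 − 2·7 = -12; r = -17.4 − (-12) = -5.4
x=8: ŷ = 2 − 2·8 = -14; r = -14.2 − (-14) = -0.2
x=9: ŷ = 2 − 2·9 = -16; r = -19.8 − (-16) = -3.8
x=10: ŷ = 2 − 2·10 = -18; r = -12.8 − (-18) = 5.2

0.2, 1, 1, 2, -5.4, -0.2, -3.8, 5.2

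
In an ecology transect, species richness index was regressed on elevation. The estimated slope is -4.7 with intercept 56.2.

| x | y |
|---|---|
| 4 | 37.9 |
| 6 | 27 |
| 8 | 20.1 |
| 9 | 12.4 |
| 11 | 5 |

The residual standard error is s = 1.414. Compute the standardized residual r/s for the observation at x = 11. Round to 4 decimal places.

0.3536

ŷ = 56.2 − 4.7·11 = 4.5
r = 5 − 4.5 = 0.5
r/s = 0.5 / 1.414 = 0.3536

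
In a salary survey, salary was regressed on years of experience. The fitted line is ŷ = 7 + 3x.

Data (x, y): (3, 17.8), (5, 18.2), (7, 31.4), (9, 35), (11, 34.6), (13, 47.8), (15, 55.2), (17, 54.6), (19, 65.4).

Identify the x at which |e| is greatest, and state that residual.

x = 11, e = -5.4

x=3: ŷ = 7 + 3·3 = 16; e = 17.8 − 16 = 1.8
x=5: ŷ = 7 + 3·5 = 22; e = 18.2 − 22 = -3.8
x=7: ŷ = 7 + 3·7 = 28; e = 31.4 − 28 = 3.4
x=9: ŷ = 7 + 3·9 = 34; e = 35 − 34 = 1
x=11: ŷ = 7 + 3·11 = 40; e = 34.6 − 40 = -5.4
x=13: ŷ = 7 + 3·13 = 46; e = 47.8 − 46 = 1.8
x=15: ŷ = 7 + 3·15 = 52; e = 55.2 − 52 = 3.2
x=17: ŷ = 7 + 3·17 = 58; e = 54.6 − 58 = -3.4
x=19: ŷ = 7 + 3·19 = 64; e = 65.4 − 64 = 1.4
Largest |e| is 5.4 at x = 11, residual -5.4.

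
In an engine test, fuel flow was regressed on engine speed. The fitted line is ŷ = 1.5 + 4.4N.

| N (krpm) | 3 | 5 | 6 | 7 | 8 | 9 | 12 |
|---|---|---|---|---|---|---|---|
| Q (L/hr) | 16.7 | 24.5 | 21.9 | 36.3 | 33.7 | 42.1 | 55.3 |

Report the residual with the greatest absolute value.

r = -6

N=3: ŷ = 1.5 + 4.4·3 = 14.7; r = 16.7 − 14.7 = 2
N=5: ŷ = 1.5 + 4.4·5 = 23.5; r = 24.5 − 23.5 = 1
N=6: ŷ = 1.5 + 4.4·6 = 27.9; r = 21.9 − 27.9 = -6
N=7: ŷ = 1.5 + 4.4·7 = 32.3; r = 36.3 − 32.3 = 4
N=8: ŷ = 1.5 + 4.4·8 = 36.7; r = 33.7 − 36.7 = -3
N=9: ŷ = 1.5 + 4.4·9 = 41.1; r = 42.1 − 41.1 = 1
N=12: ŷ = 1.5 + 4.4·12 = 54.3; r = 55.3 − 54.3 = 1
Largest |r| is 6 at N = 6, residual -6.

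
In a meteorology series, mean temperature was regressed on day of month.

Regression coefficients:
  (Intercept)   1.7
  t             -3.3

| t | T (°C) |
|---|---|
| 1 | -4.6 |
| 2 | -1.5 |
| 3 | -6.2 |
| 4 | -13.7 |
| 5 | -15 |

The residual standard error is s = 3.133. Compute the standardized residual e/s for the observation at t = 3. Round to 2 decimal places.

0.64

ŷ = 1.7 − 3.3·3 = -8.2
e = -6.2 − (-8.2) = 2
e/s = 2 / 3.133 = 0.64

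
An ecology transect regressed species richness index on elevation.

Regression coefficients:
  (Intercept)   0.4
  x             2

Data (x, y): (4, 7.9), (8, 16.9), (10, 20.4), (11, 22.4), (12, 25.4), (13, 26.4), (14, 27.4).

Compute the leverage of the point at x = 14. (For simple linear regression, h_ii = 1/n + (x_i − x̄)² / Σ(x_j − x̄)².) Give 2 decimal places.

h = 0.34

x̄ = (4 + 8 + 10 + 11 + 12 + 13 + 14)/7 = 10.2857
Σ(x − x̄)² = 39.5102 + 5.22449 + 0.0816327 + 0.510204 + 2.93878 + 7.36735 + 13.7959 = 69.4286
h = 1/7 + (3.71429)²/69.4286 = 0.142857 + 0.198707 = 0.34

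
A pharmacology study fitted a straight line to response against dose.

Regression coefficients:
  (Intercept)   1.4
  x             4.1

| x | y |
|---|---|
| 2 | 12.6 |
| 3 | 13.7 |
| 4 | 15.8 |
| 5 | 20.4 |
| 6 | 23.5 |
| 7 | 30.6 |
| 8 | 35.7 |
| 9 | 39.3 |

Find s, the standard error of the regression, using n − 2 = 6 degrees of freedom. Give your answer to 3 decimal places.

s = 2.041

x=2: ŷ = 1.4 + 4.1·2 = 9.6; e = 12.6 − 9.6 = 3
x=3: ŷ = 1.4 + 4.1·3 = 13.7; e = 13.7 − 13.7 = 0
x=4: ŷ = 1.4 + 4.1·4 = 17.8; e = 15.8 − 17.8 = -2
x=5: ŷ = 1.4 + 4.1·5 = 21.9; e = 20.4 − 21.9 = -1.5
x=6: ŷ = 1.4 + 4.1·6 = 26; e = 23.5 − 26 = -2.5
x=7: ŷ = 1.4 + 4.1·7 = 30.1; e = 30.6 − 30.1 = 0.5
x=8: ŷ = 1.4 + 4.1·8 = 34.2; e = 35.7 − 34.2 = 1.5
x=9: ŷ = 1.4 + 4.1·9 = 38.3; e = 39.3 − 38.3 = 1
SSE = 9 + 0 + 4 + 2.25 + 6.25 + 0.25 + 2.25 + 1 = 25
s = √(25/6) = √4.16667 ≈ 2.041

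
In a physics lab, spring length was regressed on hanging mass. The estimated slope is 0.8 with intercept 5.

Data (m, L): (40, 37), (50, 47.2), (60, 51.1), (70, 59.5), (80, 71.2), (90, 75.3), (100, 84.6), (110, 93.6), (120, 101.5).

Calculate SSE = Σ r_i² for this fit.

SSE = 19.2

m=40: L̂ = 5 + 0.8·40 = 37; r = 37 − 37 = 0
m=50: L̂ = 5 + 0.8·50 = 45; r = 47.2 − 45 = 2.2
m=60: L̂ = 5 + 0.8·60 = 53; r = 51.1 − 53 = -1.9
m=70: L̂ = 5 + 0.8·70 = 61; r = 59.5 − 61 = -1.5
m=80: L̂ = 5 + 0.8·80 = 69; r = 71.2 − 69 = 2.2
m=90: L̂ = 5 + 0.8·90 = 77; r = 75.3 − 77 = -1.7
m=100: L̂ = 5 + 0.8·100 = 85; r = 84.6 − 85 = -0.4
m=110: L̂ = 5 + 0.8·110 = 93; r = 93.6 − 93 = 0.6
m=120: L̂ = 5 + 0.8·120 = 101; r = 101.5 − 101 = 0.5
SSE = 0 + 4.84 + 3.61 + 2.25 + 4.84 + 2.89 + 0.16 + 0.36 + 0.25 = 19.2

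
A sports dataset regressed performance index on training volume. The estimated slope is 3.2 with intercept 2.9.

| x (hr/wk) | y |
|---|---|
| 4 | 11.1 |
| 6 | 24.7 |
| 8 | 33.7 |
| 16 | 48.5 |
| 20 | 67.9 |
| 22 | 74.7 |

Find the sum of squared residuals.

SSE = 89.28

x=4: ŷ = 2.9 + 3.2·4 = 15.7; e = 11.1 − 15.7 = -4.6
x=6: ŷ = 2.9 + 3.2·6 = 22.1; e = 24.7 − 22.1 = 2.6
x=8: ŷ = 2.9 + 3.2·8 = 28.5; e = 33.7 − 28.5 = 5.2
x=16: ŷ = 2.9 + 3.2·16 = 54.1; e = 48.5 − 54.1 = -5.6
x=20: ŷ = 2.9 + 3.2·20 = 66.9; e = 67.9 − 66.9 = 1
x=22: ŷ = 2.9 + 3.2·22 = 73.3; e = 74.7 − 73.3 = 1.4
SSE = 21.16 + 6.76 + 27.04 + 31.36 + 1 + 1.96 = 89.28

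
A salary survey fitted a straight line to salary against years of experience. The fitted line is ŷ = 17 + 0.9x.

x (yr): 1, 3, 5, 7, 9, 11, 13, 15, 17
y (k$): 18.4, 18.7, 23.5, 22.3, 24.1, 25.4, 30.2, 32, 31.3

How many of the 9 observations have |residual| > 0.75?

x=1: ŷ = 17 + 0.9·1 = 17.9; e = 18.4 − 17.9 = 0.5
x=3: ŷ = 17 + 0.9·3 = 19.7; e = 18.7 − 19.7 = -1
x=5: ŷ = 17 + 0.9·5 = 21.5; e = 23.5 − 21.5 = 2
x=7: ŷ = 17 + 0.9·7 = 23.3; e = 22.3 − 23.3 = -1
x=9: ŷ = 17 + 0.9·9 = 25.1; e = 24.1 − 25.1 = -1
x=11: ŷ = 17 + 0.9·11 = 26.9; e = 25.4 − 26.9 = -1.5
x=13: ŷ = 17 + 0.9·13 = 28.7; e = 30.2 − 28.7 = 1.5
x=15: ŷ = 17 + 0.9·15 = 30.5; e = 32 − 30.5 = 1.5
x=17: ŷ = 17 + 0.9·17 = 32.3; e = 31.3 − 32.3 = -1
|e| > 0.75: x=3 (|e|=1), x=5 (|e|=2), x=7 (|e|=1), x=9 (|e|=1), x=11 (|e|=1.5), x=13 (|e|=1.5), x=15 (|e|=1.5), x=17 (|e|=1) → 8

8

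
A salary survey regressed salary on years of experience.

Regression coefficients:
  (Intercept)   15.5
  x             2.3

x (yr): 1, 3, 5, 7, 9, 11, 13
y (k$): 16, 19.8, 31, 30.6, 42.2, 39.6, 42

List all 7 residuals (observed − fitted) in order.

x=1: ŷ = 15.5 + 2.3·1 = 17.8; e = 16 − 17.8 = -1.8
x=3: ŷ = 15.5 + 2.3·3 = 22.4; e = 19.8 − 22.4 = -2.6
x=5: ŷ = 15.5 + 2.3·5 = 27; e = 31 − 27 = 4
x=7: ŷ = 15.5 + 2.3·7 = 31.6; e = 30.6 − 31.6 = -1
x=9: ŷ = 15.5 + 2.3·9 = 36.2; e = 42.2 − 36.2 = 6
x=11: ŷ = 15.5 + 2.3·11 = 40.8; e = 39.6 − 40.8 = -1.2
x=13: ŷ = 15.5 + 2.3·13 = 45.4; e = 42 − 45.4 = -3.4

-1.8, -2.6, 4, -1, 6, -1.2, -3.4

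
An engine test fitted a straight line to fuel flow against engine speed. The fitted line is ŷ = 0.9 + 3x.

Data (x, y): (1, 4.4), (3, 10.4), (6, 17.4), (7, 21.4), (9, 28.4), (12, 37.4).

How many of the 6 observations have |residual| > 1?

1

x=1: ŷ = 0.9 + 3·1 = 3.9; r = 4.4 − 3.9 = 0.5
x=3: ŷ = 0.9 + 3·3 = 9.9; r = 10.4 − 9.9 = 0.5
x=6: ŷ = 0.9 + 3·6 = 18.9; r = 17.4 − 18.9 = -1.5
x=7: ŷ = 0.9 + 3·7 = 21.9; r = 21.4 − 21.9 = -0.5
x=9: ŷ = 0.9 + 3·9 = 27.9; r = 28.4 − 27.9 = 0.5
x=12: ŷ = 0.9 + 3·12 = 36.9; r = 37.4 − 36.9 = 0.5
|r| > 1: x=6 (|r|=1.5) → 1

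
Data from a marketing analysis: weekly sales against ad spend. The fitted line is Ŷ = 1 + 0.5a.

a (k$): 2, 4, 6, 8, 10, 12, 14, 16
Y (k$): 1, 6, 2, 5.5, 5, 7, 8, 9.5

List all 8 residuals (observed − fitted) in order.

a=2: Ŷ = 1 + 0.5·2 = 2; e = 1 − 2 = -1
a=4: Ŷ = 1 + 0.5·4 = 3; e = 6 − 3 = 3
a=6: Ŷ = 1 + 0.5·6 = 4; e = 2 − 4 = -2
a=8: Ŷ = 1 + 0.5·8 = 5; e = 5.5 − 5 = 0.5
a=10: Ŷ = 1 + 0.5·10 = 6; e = 5 − 6 = -1
a=12: Ŷ = 1 + 0.5·12 = 7; e = 7 − 7 = 0
a=14: Ŷ = 1 + 0.5·14 = 8; e = 8 − 8 = 0
a=16: Ŷ = 1 + 0.5·16 = 9; e = 9.5 − 9 = 0.5

-1, 3, -2, 0.5, -1, 0, 0, 0.5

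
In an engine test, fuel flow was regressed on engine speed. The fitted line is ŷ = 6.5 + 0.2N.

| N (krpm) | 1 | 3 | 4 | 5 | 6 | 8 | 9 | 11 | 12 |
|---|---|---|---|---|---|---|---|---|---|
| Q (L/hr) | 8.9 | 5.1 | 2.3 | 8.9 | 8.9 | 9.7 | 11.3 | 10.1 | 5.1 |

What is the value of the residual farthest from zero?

N=1: ŷ = 6.5 + 0.2·1 = 6.7; e = 8.9 − 6.7 = 2.2
N=3: ŷ = 6.5 + 0.2·3 = 7.1; e = 5.1 − 7.1 = -2
N=4: ŷ = 6.5 + 0.2·4 = 7.3; e = 2.3 − 7.3 = -5
N=5: ŷ = 6.5 + 0.2·5 = 7.5; e = 8.9 − 7.5 = 1.4
N=6: ŷ = 6.5 + 0.2·6 = 7.7; e = 8.9 − 7.7 = 1.2
N=8: ŷ = 6.5 + 0.2·8 = 8.1; e = 9.7 − 8.1 = 1.6
N=9: ŷ = 6.5 + 0.2·9 = 8.3; e = 11.3 − 8.3 = 3
N=11: ŷ = 6.5 + 0.2·11 = 8.7; e = 10.1 − 8.7 = 1.4
N=12: ŷ = 6.5 + 0.2·12 = 8.9; e = 5.1 − 8.9 = -3.8
Largest |e| is 5 at N = 4, residual -5.

e = -5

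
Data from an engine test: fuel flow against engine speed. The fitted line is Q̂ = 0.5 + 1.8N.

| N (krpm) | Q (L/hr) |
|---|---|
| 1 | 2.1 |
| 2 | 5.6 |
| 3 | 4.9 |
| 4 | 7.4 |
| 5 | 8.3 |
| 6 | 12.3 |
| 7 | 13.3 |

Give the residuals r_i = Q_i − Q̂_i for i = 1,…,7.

-0.2, 1.5, -1, -0.3, -1.2, 1, 0.2

N=1: Q̂ = 0.5 + 1.8·1 = 2.3; r = 2.1 − 2.3 = -0.2
N=2: Q̂ = 0.5 + 1.8·2 = 4.1; r = 5.6 − 4.1 = 1.5
N=3: Q̂ = 0.5 + 1.8·3 = 5.9; r = 4.9 − 5.9 = -1
N=4: Q̂ = 0.5 + 1.8·4 = 7.7; r = 7.4 − 7.7 = -0.3
N=5: Q̂ = 0.5 + 1.8·5 = 9.5; r = 8.3 − 9.5 = -1.2
N=6: Q̂ = 0.5 + 1.8·6 = 11.3; r = 12.3 − 11.3 = 1
N=7: Q̂ = 0.5 + 1.8·7 = 13.1; r = 13.3 − 13.1 = 0.2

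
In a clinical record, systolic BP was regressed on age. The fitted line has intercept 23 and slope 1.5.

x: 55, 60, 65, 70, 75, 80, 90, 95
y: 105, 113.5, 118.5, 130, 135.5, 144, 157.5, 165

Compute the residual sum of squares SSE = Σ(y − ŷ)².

SSE = 10

x=55: ŷ = 23 + 1.5·55 = 105.5; r = 105 − 105.5 = -0.5
x=60: ŷ = 23 + 1.5·60 = 113; r = 113.5 − 113 = 0.5
x=65: ŷ = 23 + 1.5·65 = 120.5; r = 118.5 − 120.5 = -2
x=70: ŷ = 23 + 1.5·70 = 128; r = 130 − 128 = 2
x=75: ŷ = 23 + 1.5·75 = 135.5; r = 135.5 − 135.5 = 0
x=80: ŷ = 23 + 1.5·80 = 143; r = 144 − 143 = 1
x=90: ŷ = 23 + 1.5·90 = 158; r = 157.5 − 158 = -0.5
x=95: ŷ = 23 + 1.5·95 = 165.5; r = 165 − 165.5 = -0.5
SSE = 0.25 + 0.25 + 4 + 4 + 0 + 1 + 0.25 + 0.25 = 10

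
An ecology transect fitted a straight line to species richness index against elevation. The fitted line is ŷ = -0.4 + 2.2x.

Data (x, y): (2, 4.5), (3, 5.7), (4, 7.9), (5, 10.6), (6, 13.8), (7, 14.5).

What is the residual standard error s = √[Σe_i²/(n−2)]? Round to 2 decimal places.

s = 0.71

x=2: ŷ = -0.4 + 2.2·2 = 4; e = 4.5 − 4 = 0.5
x=3: ŷ = -0.4 + 2.2·3 = 6.2; e = 5.7 − 6.2 = -0.5
x=4: ŷ = -0.4 + 2.2·4 = 8.4; e = 7.9 − 8.4 = -0.5
x=5: ŷ = -0.4 + 2.2·5 = 10.6; e = 10.6 − 10.6 = 0
x=6: ŷ = -0.4 + 2.2·6 = 12.8; e = 13.8 − 12.8 = 1
x=7: ŷ = -0.4 + 2.2·7 = 15; e = 14.5 − 15 = -0.5
SSE = 0.25 + 0.25 + 0.25 + 0 + 1 + 0.25 = 2
s = √(2/4) = √0.5 ≈ 0.71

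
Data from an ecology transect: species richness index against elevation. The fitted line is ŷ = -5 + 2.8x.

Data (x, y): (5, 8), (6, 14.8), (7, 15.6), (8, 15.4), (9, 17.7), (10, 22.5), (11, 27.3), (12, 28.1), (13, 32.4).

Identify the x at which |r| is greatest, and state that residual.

x = 6, r = 3

x=5: ŷ = -5 + 2.8·5 = 9; r = 8 − 9 = -1
x=6: ŷ = -5 + 2.8·6 = 11.8; r = 14.8 − 11.8 = 3
x=7: ŷ = -5 + 2.8·7 = 14.6; r = 15.6 − 14.6 = 1
x=8: ŷ = -5 + 2.8·8 = 17.4; r = 15.4 − 17.4 = -2
x=9: ŷ = -5 + 2.8·9 = 20.2; r = 17.7 − 20.2 = -2.5
x=10: ŷ = -5 + 2.8·10 = 23; r = 22.5 − 23 = -0.5
x=11: ŷ = -5 + 2.8·11 = 25.8; r = 27.3 − 25.8 = 1.5
x=12: ŷ = -5 + 2.8·12 = 28.6; r = 28.1 − 28.6 = -0.5
x=13: ŷ = -5 + 2.8·13 = 31.4; r = 32.4 − 31.4 = 1
Largest |r| is 3 at x = 6, residual 3.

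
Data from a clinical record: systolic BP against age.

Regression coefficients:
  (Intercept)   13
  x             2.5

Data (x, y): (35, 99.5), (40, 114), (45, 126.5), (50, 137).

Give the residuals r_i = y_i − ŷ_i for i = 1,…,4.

x=35: ŷ = 13 + 2.5·35 = 100.5; r = 99.5 − 100.5 = -1
x=40: ŷ = 13 + 2.5·40 = 113; r = 114 − 113 = 1
x=45: ŷ = 13 + 2.5·45 = 125.5; r = 126.5 − 125.5 = 1
x=50: ŷ = 13 + 2.5·50 = 138; r = 137 − 138 = -1

-1, 1, 1, -1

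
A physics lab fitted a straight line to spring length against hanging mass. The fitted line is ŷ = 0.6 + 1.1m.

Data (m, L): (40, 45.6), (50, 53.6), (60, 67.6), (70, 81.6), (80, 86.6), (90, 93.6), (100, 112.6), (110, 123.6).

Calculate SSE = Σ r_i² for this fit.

SSE = 70

m=40: ŷ = 0.6 + 1.1·40 = 44.6; r = 45.6 − 44.6 = 1
m=50: ŷ = 0.6 + 1.1·50 = 55.6; r = 53.6 − 55.6 = -2
m=60: ŷ = 0.6 + 1.1·60 = 66.6; r = 67.6 − 66.6 = 1
m=70: ŷ = 0.6 + 1.1·70 = 77.6; r = 81.6 − 77.6 = 4
m=80: ŷ = 0.6 + 1.1·80 = 88.6; r = 86.6 − 88.6 = -2
m=90: ŷ = 0.6 + 1.1·90 = 99.6; r = 93.6 − 99.6 = -6
m=100: ŷ = 0.6 + 1.1·100 = 110.6; r = 112.6 − 110.6 = 2
m=110: ŷ = 0.6 + 1.1·110 = 121.6; r = 123.6 − 121.6 = 2
SSE = 1 + 4 + 1 + 16 + 4 + 36 + 4 + 4 = 70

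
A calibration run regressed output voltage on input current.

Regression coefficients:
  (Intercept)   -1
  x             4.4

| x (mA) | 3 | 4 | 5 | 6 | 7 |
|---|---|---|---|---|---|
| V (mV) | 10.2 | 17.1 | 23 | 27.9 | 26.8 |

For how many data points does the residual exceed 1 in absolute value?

x=3: V̂ = -1 + 4.4·3 = 12.2; r = 10.2 − 12.2 = -2
x=4: V̂ = -1 + 4.4·4 = 16.6; r = 17.1 − 16.6 = 0.5
x=5: V̂ = -1 + 4.4·5 = 21; r = 23 − 21 = 2
x=6: V̂ = -1 + 4.4·6 = 25.4; r = 27.9 − 25.4 = 2.5
x=7: V̂ = -1 + 4.4·7 = 29.8; r = 26.8 − 29.8 = -3
|r| > 1: x=3 (|r|=2), x=5 (|r|=2), x=6 (|r|=2.5), x=7 (|r|=3) → 4

4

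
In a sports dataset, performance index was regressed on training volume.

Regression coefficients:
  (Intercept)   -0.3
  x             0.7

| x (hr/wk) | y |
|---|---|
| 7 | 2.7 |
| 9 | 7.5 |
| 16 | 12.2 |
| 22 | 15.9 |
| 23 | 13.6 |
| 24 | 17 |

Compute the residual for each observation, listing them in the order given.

-1.9, 1.5, 1.3, 0.8, -2.2, 0.5

x=7: ŷ = -0.3 + 0.7·7 = 4.6; r = 2.7 − 4.6 = -1.9
x=9: ŷ = -0.3 + 0.7·9 = 6; r = 7.5 − 6 = 1.5
x=16: ŷ = -0.3 + 0.7·16 = 10.9; r = 12.2 − 10.9 = 1.3
x=22: ŷ = -0.3 + 0.7·22 = 15.1; r = 15.9 − 15.1 = 0.8
x=23: ŷ = -0.3 + 0.7·23 = 15.8; r = 13.6 − 15.8 = -2.2
x=24: ŷ = -0.3 + 0.7·24 = 16.5; r = 17 − 16.5 = 0.5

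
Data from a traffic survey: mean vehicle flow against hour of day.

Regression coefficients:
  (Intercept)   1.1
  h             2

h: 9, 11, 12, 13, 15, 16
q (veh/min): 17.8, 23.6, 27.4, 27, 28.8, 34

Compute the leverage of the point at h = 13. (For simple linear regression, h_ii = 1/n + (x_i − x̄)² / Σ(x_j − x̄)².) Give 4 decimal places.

h̄ = (9 + 11 + 12 + 13 + 15 + 16)/6 = 12.6667
Σ(h − h̄)² = 13.4444 + 2.77778 + 0.444444 + 0.111111 + 5.44444 + 11.1111 = 33.3333
h = 1/6 + (0.333333)²/33.3333 = 0.166667 + 0.00333333 = 0.1700

h = 0.1700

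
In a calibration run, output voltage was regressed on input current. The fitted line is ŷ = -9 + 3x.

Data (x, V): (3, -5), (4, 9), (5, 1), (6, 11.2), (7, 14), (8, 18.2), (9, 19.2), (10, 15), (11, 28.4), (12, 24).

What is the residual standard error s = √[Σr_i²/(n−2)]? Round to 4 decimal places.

x=3: ŷ = -9 + 3·3 = 0; r = -5 − 0 = -5
x=4: ŷ = -9 + 3·4 = 3; r = 9 − 3 = 6
x=5: ŷ = -9 + 3·5 = 6; r = 1 − 6 = -5
x=6: ŷ = -9 + 3·6 = 9; r = 11.2 − 9 = 2.2
x=7: ŷ = -9 + 3·7 = 12; r = 14 − 12 = 2
x=8: ŷ = -9 + 3·8 = 15; r = 18.2 − 15 = 3.2
x=9: ŷ = -9 + 3·9 = 18; r = 19.2 − 18 = 1.2
x=10: ŷ = -9 + 3·10 = 21; r = 15 − 21 = -6
x=11: ŷ = -9 + 3·11 = 24; r = 28.4 − 24 = 4.4
x=12: ŷ = -9 + 3·12 = 27; r = 24 − 27 = -3
SSE = 25 + 36 + 25 + 4.84 + 4 + 10.24 + 1.44 + 36 + 19.36 + 9 = 170.88
s = √(170.88/8) = √21.36 ≈ 4.6217

s = 4.6217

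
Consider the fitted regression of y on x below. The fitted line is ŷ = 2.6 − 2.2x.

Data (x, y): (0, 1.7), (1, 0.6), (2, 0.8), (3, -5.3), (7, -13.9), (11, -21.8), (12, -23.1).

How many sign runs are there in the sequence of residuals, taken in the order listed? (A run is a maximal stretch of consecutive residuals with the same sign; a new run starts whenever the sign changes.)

x=0: ŷ = 2.6 − 2.2·0 = 2.6; r = 1.7 − 2.6 = -0.9
x=1: ŷ = 2.6 − 2.2·1 = 0.4; r = 0.6 − 0.4 = 0.2
x=2: ŷ = 2.6 − 2.2·2 = -1.8; r = 0.8 − (-1.8) = 2.6
x=3: ŷ = 2.6 − 2.2·3 = -4; r = -5.3 − (-4) = -1.3
x=7: ŷ = 2.6 − 2.2·7 = -12.8; r = -13.9 − (-12.8) = -1.1
x=11: ŷ = 2.6 − 2.2·11 = -21.6; r = -21.8 − (-21.6) = -0.2
x=12: ŷ = 2.6 − 2.2·12 = -23.8; r = -23.1 − (-23.8) = 0.7
Signs: − + + − − − +
Runs: −×1, +×2, −×3, +×1 → 4

4 runs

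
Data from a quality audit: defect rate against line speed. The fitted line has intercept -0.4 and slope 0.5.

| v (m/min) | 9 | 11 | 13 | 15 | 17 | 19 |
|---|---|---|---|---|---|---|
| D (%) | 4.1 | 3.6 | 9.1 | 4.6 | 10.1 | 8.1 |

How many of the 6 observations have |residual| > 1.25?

v=9: D̂ = -0.4 + 0.5·9 = 4.1; e = 4.1 − 4.1 = 0
v=11: D̂ = -0.4 + 0.5·11 = 5.1; e = 3.6 − 5.1 = -1.5
v=13: D̂ = -0.4 + 0.5·13 = 6.1; e = 9.1 − 6.1 = 3
v=15: D̂ = -0.4 + 0.5·15 = 7.1; e = 4.6 − 7.1 = -2.5
v=17: D̂ = -0.4 + 0.5·17 = 8.1; e = 10.1 − 8.1 = 2
v=19: D̂ = -0.4 + 0.5·19 = 9.1; e = 8.1 − 9.1 = -1
|e| > 1.25: v=11 (|e|=1.5), v=13 (|e|=3), v=15 (|e|=2.5), v=17 (|e|=2) → 4

4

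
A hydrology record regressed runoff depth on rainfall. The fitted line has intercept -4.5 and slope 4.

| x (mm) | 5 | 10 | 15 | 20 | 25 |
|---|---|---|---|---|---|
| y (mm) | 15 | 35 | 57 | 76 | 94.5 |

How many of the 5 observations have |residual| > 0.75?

2

x=5: ŷ = -4.5 + 4·5 = 15.5; r = 15 − 15.5 = -0.5
x=10: ŷ = -4.5 + 4·10 = 35.5; r = 35 − 35.5 = -0.5
x=15: ŷ = -4.5 + 4·15 = 55.5; r = 57 − 55.5 = 1.5
x=20: ŷ = -4.5 + 4·20 = 75.5; r = 76 − 75.5 = 0.5
x=25: ŷ = -4.5 + 4·25 = 95.5; r = 94.5 − 95.5 = -1
|r| > 0.75: x=15 (|r|=1.5), x=25 (|r|=1) → 2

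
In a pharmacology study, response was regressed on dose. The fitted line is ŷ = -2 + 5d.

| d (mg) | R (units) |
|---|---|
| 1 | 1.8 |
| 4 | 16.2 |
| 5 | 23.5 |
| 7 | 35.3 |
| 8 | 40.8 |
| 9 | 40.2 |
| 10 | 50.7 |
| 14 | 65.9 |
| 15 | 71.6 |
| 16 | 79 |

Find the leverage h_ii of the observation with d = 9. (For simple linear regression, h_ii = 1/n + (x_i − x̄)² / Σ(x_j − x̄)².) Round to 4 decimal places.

h = 0.1000

d̄ = (1 + 4 + 5 + 7 + 8 + 9 + 10 + 14 + 15 + 16)/10 = 8.9
Σ(d − d̄)² = 62.41 + 24.01 + 15.21 + 3.61 + 0.81 + 0.01 + 1.21 + 26.01 + 37.21 + 50.41 = 220.9
h = 1/10 + (0.1)²/220.9 = 0.1 + 4.52694e-05 = 0.1000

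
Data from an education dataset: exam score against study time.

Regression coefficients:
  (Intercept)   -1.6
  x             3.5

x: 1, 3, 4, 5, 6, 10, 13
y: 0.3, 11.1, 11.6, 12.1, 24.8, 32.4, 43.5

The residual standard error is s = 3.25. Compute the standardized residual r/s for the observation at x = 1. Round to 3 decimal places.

ŷ = -1.6 + 3.5·1 = 1.9
r = 0.3 − 1.9 = -1.6
r/s = -1.6 / 3.25 = -0.492

-0.492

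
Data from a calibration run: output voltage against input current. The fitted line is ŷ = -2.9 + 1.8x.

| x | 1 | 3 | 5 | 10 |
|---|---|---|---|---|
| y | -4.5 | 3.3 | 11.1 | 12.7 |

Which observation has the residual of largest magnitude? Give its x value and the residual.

x=1: ŷ = -2.9 + 1.8·1 = -1.1; e = -4.5 − (-1.1) = -3.4
x=3: ŷ = -2.9 + 1.8·3 = 2.5; e = 3.3 − 2.5 = 0.8
x=5: ŷ = -2.9 + 1.8·5 = 6.1; e = 11.1 − 6.1 = 5
x=10: ŷ = -2.9 + 1.8·10 = 15.1; e = 12.7 − 15.1 = -2.4
Largest |e| is 5 at x = 5, residual 5.

x = 5, e = 5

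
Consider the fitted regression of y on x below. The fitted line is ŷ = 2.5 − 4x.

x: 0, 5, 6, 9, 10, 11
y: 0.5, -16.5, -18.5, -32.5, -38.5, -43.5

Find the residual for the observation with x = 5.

ŷ = 2.5 − 4·5 = -17.5
r = -16.5 − (-17.5) = 1

r = 1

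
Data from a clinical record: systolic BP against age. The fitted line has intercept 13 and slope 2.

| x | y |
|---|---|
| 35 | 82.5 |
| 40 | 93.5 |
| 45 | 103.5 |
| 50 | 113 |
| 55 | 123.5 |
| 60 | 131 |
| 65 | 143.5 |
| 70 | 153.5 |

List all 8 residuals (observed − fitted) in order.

x=35: ŷ = 13 + 2·35 = 83; r = 82.5 − 83 = -0.5
x=40: ŷ = 13 + 2·40 = 93; r = 93.5 − 93 = 0.5
x=45: ŷ = 13 + 2·45 = 103; r = 103.5 − 103 = 0.5
x=50: ŷ = 13 + 2·50 = 113; r = 113 − 113 = 0
x=55: ŷ = 13 + 2·55 = 123; r = 123.5 − 123 = 0.5
x=60: ŷ = 13 + 2·60 = 133; r = 131 − 133 = -2
x=65: ŷ = 13 + 2·65 = 143; r = 143.5 − 143 = 0.5
x=70: ŷ = 13 + 2·70 = 153; r = 153.5 − 153 = 0.5

-0.5, 0.5, 0.5, 0, 0.5, -2, 0.5, 0.5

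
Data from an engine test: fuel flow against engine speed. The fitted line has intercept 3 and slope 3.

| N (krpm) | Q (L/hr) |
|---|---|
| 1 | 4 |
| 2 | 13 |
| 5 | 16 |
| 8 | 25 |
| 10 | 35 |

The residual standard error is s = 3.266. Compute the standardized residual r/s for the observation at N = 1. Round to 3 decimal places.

ŷ = 3 + 3·1 = 6
r = 4 − 6 = -2
r/s = -2 / 3.266 = -0.612

-0.612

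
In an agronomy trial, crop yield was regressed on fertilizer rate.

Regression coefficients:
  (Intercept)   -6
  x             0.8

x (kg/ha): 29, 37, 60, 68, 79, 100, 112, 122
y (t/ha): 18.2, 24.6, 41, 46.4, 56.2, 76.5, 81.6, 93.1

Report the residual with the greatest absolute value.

e = 2.5

x=29: ŷ = -6 + 0.8·29 = 17.2; e = 18.2 − 17.2 = 1
x=37: ŷ = -6 + 0.8·37 = 23.6; e = 24.6 − 23.6 = 1
x=60: ŷ = -6 + 0.8·60 = 42; e = 41 − 42 = -1
x=68: ŷ = -6 + 0.8·68 = 48.4; e = 46.4 − 48.4 = -2
x=79: ŷ = -6 + 0.8·79 = 57.2; e = 56.2 − 57.2 = -1
x=100: ŷ = -6 + 0.8·100 = 74; e = 76.5 − 74 = 2.5
x=112: ŷ = -6 + 0.8·112 = 83.6; e = 81.6 − 83.6 = -2
x=122: ŷ = -6 + 0.8·122 = 91.6; e = 93.1 − 91.6 = 1.5
Largest |e| is 2.5 at x = 100, residual 2.5.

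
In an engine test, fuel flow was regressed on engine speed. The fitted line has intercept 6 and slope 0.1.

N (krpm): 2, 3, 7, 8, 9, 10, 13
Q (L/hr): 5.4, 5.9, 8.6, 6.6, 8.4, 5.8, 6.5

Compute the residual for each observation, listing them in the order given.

-0.8, -0.4, 1.9, -0.2, 1.5, -1.2, -0.8

N=2: Q̂ = 6 + 0.1·2 = 6.2; e = 5.4 − 6.2 = -0.8
N=3: Q̂ = 6 + 0.1·3 = 6.3; e = 5.9 − 6.3 = -0.4
N=7: Q̂ = 6 + 0.1·7 = 6.7; e = 8.6 − 6.7 = 1.9
N=8: Q̂ = 6 + 0.1·8 = 6.8; e = 6.6 − 6.8 = -0.2
N=9: Q̂ = 6 + 0.1·9 = 6.9; e = 8.4 − 6.9 = 1.5
N=10: Q̂ = 6 + 0.1·10 = 7; e = 5.8 − 7 = -1.2
N=13: Q̂ = 6 + 0.1·13 = 7.3; e = 6.5 − 7.3 = -0.8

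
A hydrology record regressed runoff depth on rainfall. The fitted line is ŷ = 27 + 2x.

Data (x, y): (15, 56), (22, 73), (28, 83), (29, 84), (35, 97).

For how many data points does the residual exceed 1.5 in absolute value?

1

x=15: ŷ = 27 + 2·15 = 57; e = 56 − 57 = -1
x=22: ŷ = 27 + 2·22 = 71; e = 73 − 71 = 2
x=28: ŷ = 27 + 2·28 = 83; e = 83 − 83 = 0
x=29: ŷ = 27 + 2·29 = 85; e = 84 − 85 = -1
x=35: ŷ = 27 + 2·35 = 97; e = 97 − 97 = 0
|e| > 1.5: x=22 (|e|=2) → 1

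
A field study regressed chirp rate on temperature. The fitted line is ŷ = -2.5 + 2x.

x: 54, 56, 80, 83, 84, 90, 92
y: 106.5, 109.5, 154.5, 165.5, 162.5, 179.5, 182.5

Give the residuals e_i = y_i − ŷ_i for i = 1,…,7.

x=54: ŷ = -2.5 + 2·54 = 105.5; e = 106.5 − 105.5 = 1
x=56: ŷ = -2.5 + 2·56 = 109.5; e = 109.5 − 109.5 = 0
x=80: ŷ = -2.5 + 2·80 = 157.5; e = 154.5 − 157.5 = -3
x=83: ŷ = -2.5 + 2·83 = 163.5; e = 165.5 − 163.5 = 2
x=84: ŷ = -2.5 + 2·84 = 165.5; e = 162.5 − 165.5 = -3
x=90: ŷ = -2.5 + 2·90 = 177.5; e = 179.5 − 177.5 = 2
x=92: ŷ = -2.5 + 2·92 = 181.5; e = 182.5 − 181.5 = 1

1, 0, -3, 2, -3, 2, 1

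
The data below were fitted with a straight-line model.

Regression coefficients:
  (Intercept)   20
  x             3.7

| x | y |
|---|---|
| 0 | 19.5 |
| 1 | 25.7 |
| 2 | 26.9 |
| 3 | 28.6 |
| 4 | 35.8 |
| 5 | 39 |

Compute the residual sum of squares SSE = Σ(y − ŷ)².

x=0: ŷ = 20 + 3.7·0 = 20; r = 19.5 − 20 = -0.5
x=1: ŷ = 20 + 3.7·1 = 23.7; r = 25.7 − 23.7 = 2
x=2: ŷ = 20 + 3.7·2 = 27.4; r = 26.9 − 27.4 = -0.5
x=3: ŷ = 20 + 3.7·3 = 31.1; r = 28.6 − 31.1 = -2.5
x=4: ŷ = 20 + 3.7·4 = 34.8; r = 35.8 − 34.8 = 1
x=5: ŷ = 20 + 3.7·5 = 38.5; r = 39 − 38.5 = 0.5
SSE = 0.25 + 4 + 0.25 + 6.25 + 1 + 0.25 = 12

SSE = 12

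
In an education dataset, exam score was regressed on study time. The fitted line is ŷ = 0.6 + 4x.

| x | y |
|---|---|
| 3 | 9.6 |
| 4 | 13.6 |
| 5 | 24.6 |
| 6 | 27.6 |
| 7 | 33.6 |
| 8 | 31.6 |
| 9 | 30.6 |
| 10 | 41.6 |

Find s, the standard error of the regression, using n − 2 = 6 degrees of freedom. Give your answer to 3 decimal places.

s = 4.203

x=3: ŷ = 0.6 + 4·3 = 12.6; r = 9.6 − 12.6 = -3
x=4: ŷ = 0.6 + 4·4 = 16.6; r = 13.6 − 16.6 = -3
x=5: ŷ = 0.6 + 4·5 = 20.6; r = 24.6 − 20.6 = 4
x=6: ŷ = 0.6 + 4·6 = 24.6; r = 27.6 − 24.6 = 3
x=7: ŷ = 0.6 + 4·7 = 28.6; r = 33.6 − 28.6 = 5
x=8: ŷ = 0.6 + 4·8 = 32.6; r = 31.6 − 32.6 = -1
x=9: ŷ = 0.6 + 4·9 = 36.6; r = 30.6 − 36.6 = -6
x=10: ŷ = 0.6 + 4·10 = 40.6; r = 41.6 − 40.6 = 1
SSE = 9 + 9 + 16 + 9 + 25 + 1 + 36 + 1 = 106
s = √(106/6) = √17.6667 ≈ 4.203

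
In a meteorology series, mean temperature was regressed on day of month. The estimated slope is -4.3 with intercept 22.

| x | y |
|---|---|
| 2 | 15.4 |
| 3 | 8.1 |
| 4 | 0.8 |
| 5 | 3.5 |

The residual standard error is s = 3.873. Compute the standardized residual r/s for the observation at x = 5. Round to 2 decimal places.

ŷ = 22 − 4.3·5 = 0.5
r = 3.5 − 0.5 = 3
r/s = 3 / 3.873 = 0.77

0.77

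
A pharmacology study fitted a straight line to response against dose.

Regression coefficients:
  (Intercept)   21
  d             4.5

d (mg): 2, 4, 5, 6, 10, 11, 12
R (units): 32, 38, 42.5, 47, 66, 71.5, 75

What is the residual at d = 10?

ŷ = 21 + 4.5·10 = 66
e = 66 − 66 = 0

e = 0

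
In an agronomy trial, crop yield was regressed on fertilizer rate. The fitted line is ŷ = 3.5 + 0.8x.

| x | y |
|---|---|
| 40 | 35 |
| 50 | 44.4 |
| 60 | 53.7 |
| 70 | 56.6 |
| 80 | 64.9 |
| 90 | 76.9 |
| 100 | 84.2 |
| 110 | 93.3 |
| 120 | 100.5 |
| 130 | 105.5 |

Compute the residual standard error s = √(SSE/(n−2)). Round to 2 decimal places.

x=40: ŷ = 3.5 + 0.8·40 = 35.5; e = 35 − 35.5 = -0.5
x=50: ŷ = 3.5 + 0.8·50 = 43.5; e = 44.4 − 43.5 = 0.9
x=60: ŷ = 3.5 + 0.8·60 = 51.5; e = 53.7 − 51.5 = 2.2
x=70: ŷ = 3.5 + 0.8·70 = 59.5; e = 56.6 − 59.5 = -2.9
x=80: ŷ = 3.5 + 0.8·80 = 67.5; e = 64.9 − 67.5 = -2.6
x=90: ŷ = 3.5 + 0.8·90 = 75.5; e = 76.9 − 75.5 = 1.4
x=100: ŷ = 3.5 + 0.8·100 = 83.5; e = 84.2 − 83.5 = 0.7
x=110: ŷ = 3.5 + 0.8·110 = 91.5; e = 93.3 − 91.5 = 1.8
x=120: ŷ = 3.5 + 0.8·120 = 99.5; e = 100.5 − 99.5 = 1
x=130: ŷ = 3.5 + 0.8·130 = 107.5; e = 105.5 − 107.5 = -2
SSE = 0.25 + 0.81 + 4.84 + 8.41 + 6.76 + 1.96 + 0.49 + 3.24 + 1 + 4 = 31.76
s = √(31.76/8) = √3.97 ≈ 1.99

s = 1.99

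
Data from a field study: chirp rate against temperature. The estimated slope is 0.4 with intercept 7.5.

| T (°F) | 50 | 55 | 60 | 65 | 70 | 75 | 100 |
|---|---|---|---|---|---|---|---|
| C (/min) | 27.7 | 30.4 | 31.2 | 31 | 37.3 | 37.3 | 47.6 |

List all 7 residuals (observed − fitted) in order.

0.2, 0.9, -0.3, -2.5, 1.8, -0.2, 0.1

T=50: ŷ = 7.5 + 0.4·50 = 27.5; e = 27.7 − 27.5 = 0.2
T=55: ŷ = 7.5 + 0.4·55 = 29.5; e = 30.4 − 29.5 = 0.9
T=60: ŷ = 7.5 + 0.4·60 = 31.5; e = 31.2 − 31.5 = -0.3
T=65: ŷ = 7.5 + 0.4·65 = 33.5; e = 31 − 33.5 = -2.5
T=70: ŷ = 7.5 + 0.4·70 = 35.5; e = 37.3 − 35.5 = 1.8
T=75: ŷ = 7.5 + 0.4·75 = 37.5; e = 37.3 − 37.5 = -0.2
T=100: ŷ = 7.5 + 0.4·100 = 47.5; e = 47.6 − 47.5 = 0.1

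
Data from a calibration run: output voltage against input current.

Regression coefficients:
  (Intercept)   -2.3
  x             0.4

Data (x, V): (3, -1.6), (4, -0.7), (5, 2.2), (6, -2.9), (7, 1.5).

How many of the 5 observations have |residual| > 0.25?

x=3: V̂ = -2.3 + 0.4·3 = -1.1; e = -1.6 − (-1.1) = -0.5
x=4: V̂ = -2.3 + 0.4·4 = -0.7; e = -0.7 − (-0.7) = 0
x=5: V̂ = -2.3 + 0.4·5 = -0.3; e = 2.2 − (-0.3) = 2.5
x=6: V̂ = -2.3 + 0.4·6 = 0.1; e = -2.9 − 0.1 = -3
x=7: V̂ = -2.3 + 0.4·7 = 0.5; e = 1.5 − 0.5 = 1
|e| > 0.25: x=3 (|e|=0.5), x=5 (|e|=2.5), x=6 (|e|=3), x=7 (|e|=1) → 4

4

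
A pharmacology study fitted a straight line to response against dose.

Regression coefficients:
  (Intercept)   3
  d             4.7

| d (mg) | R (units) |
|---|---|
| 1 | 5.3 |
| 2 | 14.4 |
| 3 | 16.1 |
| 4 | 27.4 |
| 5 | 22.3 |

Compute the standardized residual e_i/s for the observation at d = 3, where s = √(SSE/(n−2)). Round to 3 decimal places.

-0.224

d=1: ŷ = 3 + 4.7·1 = 7.7; e = 5.3 − 7.7 = -2.4
d=2: ŷ = 3 + 4.7·2 = 12.4; e = 14.4 − 12.4 = 2
d=3: ŷ = 3 + 4.7·3 = 17.1; e = 16.1 − 17.1 = -1
d=4: ŷ = 3 + 4.7·4 = 21.8; e = 27.4 − 21.8 = 5.6
d=5: ŷ = 3 + 4.7·5 = 26.5; e = 22.3 − 26.5 = -4.2
SSE = 5.76 + 4 + 1 + 31.36 + 17.64 = 59.76
s = √(59.76/3) = 4.46318
e/s = -1 / 4.46318 = -0.224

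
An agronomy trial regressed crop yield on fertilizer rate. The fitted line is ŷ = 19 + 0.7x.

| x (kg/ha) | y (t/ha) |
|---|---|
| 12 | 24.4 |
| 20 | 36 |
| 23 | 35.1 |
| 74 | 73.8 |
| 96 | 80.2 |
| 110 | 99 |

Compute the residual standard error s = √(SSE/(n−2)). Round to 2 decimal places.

s = 4.24

x=12: ŷ = 19 + 0.7·12 = 27.4; r = 24.4 − 27.4 = -3
x=20: ŷ = 19 + 0.7·20 = 33; r = 36 − 33 = 3
x=23: ŷ = 19 + 0.7·23 = 35.1; r = 35.1 − 35.1 = 0
x=74: ŷ = 19 + 0.7·74 = 70.8; r = 73.8 − 70.8 = 3
x=96: ŷ = 19 + 0.7·96 = 86.2; r = 80.2 − 86.2 = -6
x=110: ŷ = 19 + 0.7·110 = 96; r = 99 − 96 = 3
SSE = 9 + 9 + 0 + 9 + 36 + 9 = 72
s = √(72/4) = √18 ≈ 4.24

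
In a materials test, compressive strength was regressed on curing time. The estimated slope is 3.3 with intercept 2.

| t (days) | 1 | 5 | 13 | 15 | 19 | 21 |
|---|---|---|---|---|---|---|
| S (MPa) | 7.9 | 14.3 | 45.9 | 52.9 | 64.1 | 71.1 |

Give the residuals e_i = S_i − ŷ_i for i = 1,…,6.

2.6, -4.2, 1, 1.4, -0.6, -0.2

t=1: ŷ = 2 + 3.3·1 = 5.3; e = 7.9 − 5.3 = 2.6
t=5: ŷ = 2 + 3.3·5 = 18.5; e = 14.3 − 18.5 = -4.2
t=13: ŷ = 2 + 3.3·13 = 44.9; e = 45.9 − 44.9 = 1
t=15: ŷ = 2 + 3.3·15 = 51.5; e = 52.9 − 51.5 = 1.4
t=19: ŷ = 2 + 3.3·19 = 64.7; e = 64.1 − 64.7 = -0.6
t=21: ŷ = 2 + 3.3·21 = 71.3; e = 71.1 − 71.3 = -0.2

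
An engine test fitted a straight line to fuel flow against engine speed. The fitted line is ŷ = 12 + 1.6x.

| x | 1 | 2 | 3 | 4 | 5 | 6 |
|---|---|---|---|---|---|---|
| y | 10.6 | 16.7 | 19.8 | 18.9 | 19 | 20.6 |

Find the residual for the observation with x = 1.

e = -3

ŷ = 12 + 1.6·1 = 13.6
e = 10.6 − 13.6 = -3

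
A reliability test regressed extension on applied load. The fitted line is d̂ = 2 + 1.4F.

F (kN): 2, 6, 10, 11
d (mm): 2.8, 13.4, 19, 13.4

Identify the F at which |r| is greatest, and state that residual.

F = 11, r = -4

F=2: d̂ = 2 + 1.4·2 = 4.8; r = 2.8 − 4.8 = -2
F=6: d̂ = 2 + 1.4·6 = 10.4; r = 13.4 − 10.4 = 3
F=10: d̂ = 2 + 1.4·10 = 16; r = 19 − 16 = 3
F=11: d̂ = 2 + 1.4·11 = 17.4; r = 13.4 − 17.4 = -4
Largest |r| is 4 at F = 11, residual -4.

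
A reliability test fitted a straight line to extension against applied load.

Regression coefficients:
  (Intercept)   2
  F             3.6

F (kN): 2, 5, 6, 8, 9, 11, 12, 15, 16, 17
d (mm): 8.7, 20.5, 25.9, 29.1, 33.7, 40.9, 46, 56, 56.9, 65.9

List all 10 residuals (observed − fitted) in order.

F=2: ŷ = 2 + 3.6·2 = 9.2; r = 8.7 − 9.2 = -0.5
F=5: ŷ = 2 + 3.6·5 = 20; r = 20.5 − 20 = 0.5
F=6: ŷ = 2 + 3.6·6 = 23.6; r = 25.9 − 23.6 = 2.3
F=8: ŷ = 2 + 3.6·8 = 30.8; r = 29.1 − 30.8 = -1.7
F=9: ŷ = 2 + 3.6·9 = 34.4; r = 33.7 − 34.4 = -0.7
F=11: ŷ = 2 + 3.6·11 = 41.6; r = 40.9 − 41.6 = -0.7
F=12: ŷ = 2 + 3.6·12 = 45.2; r = 46 − 45.2 = 0.8
F=15: ŷ = 2 + 3.6·15 = 56; r = 56 − 56 = 0
F=16: ŷ = 2 + 3.6·16 = 59.6; r = 56.9 − 59.6 = -2.7
F=17: ŷ = 2 + 3.6·17 = 63.2; r = 65.9 − 63.2 = 2.7

-0.5, 0.5, 2.3, -1.7, -0.7, -0.7, 0.8, 0, -2.7, 2.7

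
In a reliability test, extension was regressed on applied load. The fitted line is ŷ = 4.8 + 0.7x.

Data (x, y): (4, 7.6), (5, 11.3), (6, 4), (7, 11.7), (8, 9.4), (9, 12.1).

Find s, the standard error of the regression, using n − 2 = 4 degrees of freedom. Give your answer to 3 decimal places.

x=4: ŷ = 4.8 + 0.7·4 = 7.6; r = 7.6 − 7.6 = 0
x=5: ŷ = 4.8 + 0.7·5 = 8.3; r = 11.3 − 8.3 = 3
x=6: ŷ = 4.8 + 0.7·6 = 9; r = 4 − 9 = -5
x=7: ŷ = 4.8 + 0.7·7 = 9.7; r = 11.7 − 9.7 = 2
x=8: ŷ = 4.8 + 0.7·8 = 10.4; r = 9.4 − 10.4 = -1
x=9: ŷ = 4.8 + 0.7·9 = 11.1; r = 12.1 − 11.1 = 1
SSE = 0 + 9 + 25 + 4 + 1 + 1 = 40
s = √(40/4) = √10 ≈ 3.162

s = 3.162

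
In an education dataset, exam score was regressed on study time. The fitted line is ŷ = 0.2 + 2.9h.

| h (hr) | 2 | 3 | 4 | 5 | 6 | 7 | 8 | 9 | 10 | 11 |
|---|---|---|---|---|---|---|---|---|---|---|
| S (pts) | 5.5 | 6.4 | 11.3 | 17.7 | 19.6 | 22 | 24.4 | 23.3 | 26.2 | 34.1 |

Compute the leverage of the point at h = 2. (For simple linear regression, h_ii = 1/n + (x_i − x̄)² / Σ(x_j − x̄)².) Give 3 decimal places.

h̄ = (2 + 3 + 4 + 5 + 6 + 7 + 8 + 9 + 10 + 11)/10 = 6.5
Σ(h − h̄)² = 20.25 + 12.25 + 6.25 + 2.25 + 0.25 + 0.25 + 2.25 + 6.25 + 12.25 + 20.25 = 82.5
h = 1/10 + (-4.5)²/82.5 = 0.1 + 0.245455 = 0.345

h = 0.345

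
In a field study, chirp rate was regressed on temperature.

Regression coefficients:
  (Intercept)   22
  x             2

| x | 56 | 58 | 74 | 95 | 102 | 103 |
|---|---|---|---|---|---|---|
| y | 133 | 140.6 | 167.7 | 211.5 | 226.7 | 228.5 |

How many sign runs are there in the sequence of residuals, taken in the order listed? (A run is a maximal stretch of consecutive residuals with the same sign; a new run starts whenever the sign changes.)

x=56: ŷ = 22 + 2·56 = 134; r = 133 − 134 = -1
x=58: ŷ = 22 + 2·58 = 138; r = 140.6 − 138 = 2.6
x=74: ŷ = 22 + 2·74 = 170; r = 167.7 − 170 = -2.3
x=95: ŷ = 22 + 2·95 = 212; r = 211.5 − 212 = -0.5
x=102: ŷ = 22 + 2·102 = 226; r = 226.7 − 226 = 0.7
x=103: ŷ = 22 + 2·103 = 228; r = 228.5 − 228 = 0.5
Signs: − + − − + +
Runs: −×1, +×1, −×2, +×2 → 4

4 runs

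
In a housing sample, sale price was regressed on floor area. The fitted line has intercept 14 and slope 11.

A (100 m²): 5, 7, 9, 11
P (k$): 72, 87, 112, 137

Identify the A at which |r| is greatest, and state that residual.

A=5: ŷ = 14 + 11·5 = 69; r = 72 − 69 = 3
A=7: ŷ = 14 + 11·7 = 91; r = 87 − 91 = -4
A=9: ŷ = 14 + 11·9 = 113; r = 112 − 113 = -1
A=11: ŷ = 14 + 11·11 = 135; r = 137 − 135 = 2
Largest |r| is 4 at A = 7, residual -4.

A = 7, r = -4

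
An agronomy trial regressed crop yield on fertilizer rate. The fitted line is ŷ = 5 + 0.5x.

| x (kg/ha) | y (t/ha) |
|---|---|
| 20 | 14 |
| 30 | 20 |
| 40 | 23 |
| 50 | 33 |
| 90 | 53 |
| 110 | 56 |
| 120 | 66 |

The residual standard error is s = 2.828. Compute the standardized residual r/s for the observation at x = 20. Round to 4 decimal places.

-0.3536

ŷ = 5 + 0.5·20 = 15
r = 14 − 15 = -1
r/s = -1 / 2.828 = -0.3536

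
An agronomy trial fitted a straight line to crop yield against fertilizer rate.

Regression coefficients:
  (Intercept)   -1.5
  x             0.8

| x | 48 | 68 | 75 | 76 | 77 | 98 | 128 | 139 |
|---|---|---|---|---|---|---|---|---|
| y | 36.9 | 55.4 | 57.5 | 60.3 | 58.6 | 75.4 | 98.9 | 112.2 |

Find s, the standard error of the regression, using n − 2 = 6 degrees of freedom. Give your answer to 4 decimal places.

s = 1.9579

x=48: ŷ = -1.5 + 0.8·48 = 36.9; r = 36.9 − 36.9 = 0
x=68: ŷ = -1.5 + 0.8·68 = 52.9; r = 55.4 − 52.9 = 2.5
x=75: ŷ = -1.5 + 0.8·75 = 58.5; r = 57.5 − 58.5 = -1
x=76: ŷ = -1.5 + 0.8·76 = 59.3; r = 60.3 − 59.3 = 1
x=77: ŷ = -1.5 + 0.8·77 = 60.1; r = 58.6 − 60.1 = -1.5
x=98: ŷ = -1.5 + 0.8·98 = 76.9; r = 75.4 − 76.9 = -1.5
x=128: ŷ = -1.5 + 0.8·128 = 100.9; r = 98.9 − 100.9 = -2
x=139: ŷ = -1.5 + 0.8·139 = 109.7; r = 112.2 − 109.7 = 2.5
SSE = 0 + 6.25 + 1 + 1 + 2.25 + 2.25 + 4 + 6.25 = 23
s = √(23/6) = √3.83333 ≈ 1.9579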